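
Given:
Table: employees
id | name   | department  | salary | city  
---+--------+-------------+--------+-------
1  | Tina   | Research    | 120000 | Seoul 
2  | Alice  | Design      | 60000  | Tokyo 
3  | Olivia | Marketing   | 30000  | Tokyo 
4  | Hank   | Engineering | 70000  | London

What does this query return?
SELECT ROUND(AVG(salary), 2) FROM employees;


SUM(salary) = 280000
COUNT = 4
ROUND(AVG, 2) = ROUND(280000 / 4, 2) = 70000.0

70000.0


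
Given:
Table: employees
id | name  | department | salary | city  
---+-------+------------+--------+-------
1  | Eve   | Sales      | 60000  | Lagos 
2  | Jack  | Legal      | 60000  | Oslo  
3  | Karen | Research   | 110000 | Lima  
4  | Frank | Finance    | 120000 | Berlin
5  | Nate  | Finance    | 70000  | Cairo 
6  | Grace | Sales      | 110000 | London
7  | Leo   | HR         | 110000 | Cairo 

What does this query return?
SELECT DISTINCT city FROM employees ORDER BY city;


All 'city' values (row order): Lagos, Oslo, Lima, Berlin, Cairo, London, Cairo
Removing duplicates leaves 6 unique value(s).

6 values:
Berlin
Cairo
Lagos
Lima
London
Oslo


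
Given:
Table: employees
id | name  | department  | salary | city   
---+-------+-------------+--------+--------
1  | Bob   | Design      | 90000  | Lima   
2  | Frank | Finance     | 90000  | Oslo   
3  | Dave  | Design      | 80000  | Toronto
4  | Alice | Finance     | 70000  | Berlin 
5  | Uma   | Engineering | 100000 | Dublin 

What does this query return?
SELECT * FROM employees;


SELECT * returns all 5 rows with all columns

5 rows:
1, Bob, Design, 90000, Lima
2, Frank, Finance, 90000, Oslo
3, Dave, Design, 80000, Toronto
4, Alice, Finance, 70000, Berlin
5, Uma, Engineering, 100000, Dublin


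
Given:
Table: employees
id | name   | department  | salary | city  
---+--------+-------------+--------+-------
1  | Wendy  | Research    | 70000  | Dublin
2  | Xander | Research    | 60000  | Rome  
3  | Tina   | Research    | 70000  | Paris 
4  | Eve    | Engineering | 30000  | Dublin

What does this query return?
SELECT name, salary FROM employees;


Projecting columns: name, salary

4 rows:
Wendy, 70000
Xander, 60000
Tina, 70000
Eve, 30000


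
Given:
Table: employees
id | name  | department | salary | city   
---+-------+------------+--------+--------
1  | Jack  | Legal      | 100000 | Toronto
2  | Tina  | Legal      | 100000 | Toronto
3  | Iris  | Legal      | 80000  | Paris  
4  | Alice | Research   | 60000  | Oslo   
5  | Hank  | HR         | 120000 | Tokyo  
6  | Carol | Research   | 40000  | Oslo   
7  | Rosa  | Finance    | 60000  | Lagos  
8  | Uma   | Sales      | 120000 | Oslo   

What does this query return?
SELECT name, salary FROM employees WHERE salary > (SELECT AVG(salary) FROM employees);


Subquery: AVG(salary) = 85000.0
Filtering: salary > 85000.0
  Jack (100000) -> MATCH
  Tina (100000) -> MATCH
  Hank (120000) -> MATCH
  Uma (120000) -> MATCH


4 rows:
Jack, 100000
Tina, 100000
Hank, 120000
Uma, 120000


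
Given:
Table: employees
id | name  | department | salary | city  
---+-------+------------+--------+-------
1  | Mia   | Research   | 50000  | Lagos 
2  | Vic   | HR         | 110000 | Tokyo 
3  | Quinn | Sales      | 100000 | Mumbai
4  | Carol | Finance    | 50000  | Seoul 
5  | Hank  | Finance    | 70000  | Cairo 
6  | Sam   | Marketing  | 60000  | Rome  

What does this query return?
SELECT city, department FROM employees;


Projecting columns: city, department

6 rows:
Lagos, Research
Tokyo, HR
Mumbai, Sales
Seoul, Finance
Cairo, Finance
Rome, Marketing


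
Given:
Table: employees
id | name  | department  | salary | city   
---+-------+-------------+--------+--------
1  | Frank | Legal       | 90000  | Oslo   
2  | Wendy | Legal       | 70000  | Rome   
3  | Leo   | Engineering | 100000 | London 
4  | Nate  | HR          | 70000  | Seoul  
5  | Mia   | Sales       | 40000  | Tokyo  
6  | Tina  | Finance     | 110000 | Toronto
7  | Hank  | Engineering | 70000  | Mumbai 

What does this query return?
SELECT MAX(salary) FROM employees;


Salaries: 90000, 70000, 100000, 70000, 40000, 110000, 70000
MAX = 110000

110000


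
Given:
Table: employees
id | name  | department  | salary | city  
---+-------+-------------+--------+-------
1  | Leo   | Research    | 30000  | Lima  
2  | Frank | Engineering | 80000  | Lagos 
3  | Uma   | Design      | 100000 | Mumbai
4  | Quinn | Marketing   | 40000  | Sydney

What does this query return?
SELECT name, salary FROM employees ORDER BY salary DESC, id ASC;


Sorting by salary DESC, then id ASC for ties

4 rows:
Uma, 100000
Frank, 80000
Quinn, 40000
Leo, 30000


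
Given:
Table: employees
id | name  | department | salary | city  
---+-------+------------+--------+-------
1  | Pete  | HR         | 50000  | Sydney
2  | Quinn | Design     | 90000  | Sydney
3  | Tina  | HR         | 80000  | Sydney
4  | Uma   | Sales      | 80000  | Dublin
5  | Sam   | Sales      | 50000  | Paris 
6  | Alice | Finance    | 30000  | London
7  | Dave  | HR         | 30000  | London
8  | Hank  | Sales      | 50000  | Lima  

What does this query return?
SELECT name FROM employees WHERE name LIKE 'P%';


LIKE 'P%' matches names starting with 'P'
Matching: 1

1 rows:
Pete


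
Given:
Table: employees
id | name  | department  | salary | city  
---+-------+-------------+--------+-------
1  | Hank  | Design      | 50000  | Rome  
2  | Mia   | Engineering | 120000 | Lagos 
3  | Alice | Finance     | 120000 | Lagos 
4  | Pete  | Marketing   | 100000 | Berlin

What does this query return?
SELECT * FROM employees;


SELECT * returns all 4 rows with all columns

4 rows:
1, Hank, Design, 50000, Rome
2, Mia, Engineering, 120000, Lagos
3, Alice, Finance, 120000, Lagos
4, Pete, Marketing, 100000, Berlin


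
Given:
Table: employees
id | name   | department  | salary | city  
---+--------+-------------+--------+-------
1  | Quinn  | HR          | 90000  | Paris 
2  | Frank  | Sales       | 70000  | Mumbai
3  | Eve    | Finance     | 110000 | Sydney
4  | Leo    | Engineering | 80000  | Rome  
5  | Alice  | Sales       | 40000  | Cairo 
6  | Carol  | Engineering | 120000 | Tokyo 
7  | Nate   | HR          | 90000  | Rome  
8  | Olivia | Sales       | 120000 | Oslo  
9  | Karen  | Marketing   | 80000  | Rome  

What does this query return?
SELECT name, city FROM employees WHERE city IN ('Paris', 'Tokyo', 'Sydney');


Filtering: city IN ('Paris', 'Tokyo', 'Sydney')
Matching: 3 rows

3 rows:
Quinn, Paris
Eve, Sydney
Carol, Tokyo


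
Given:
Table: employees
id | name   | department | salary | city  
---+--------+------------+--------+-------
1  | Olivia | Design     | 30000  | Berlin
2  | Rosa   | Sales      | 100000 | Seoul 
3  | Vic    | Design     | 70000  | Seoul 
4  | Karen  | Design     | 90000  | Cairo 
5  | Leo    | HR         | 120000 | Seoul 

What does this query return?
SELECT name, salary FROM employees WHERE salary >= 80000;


Filtering: salary >= 80000
Matching: 3 rows

3 rows:
Rosa, 100000
Karen, 90000
Leo, 120000


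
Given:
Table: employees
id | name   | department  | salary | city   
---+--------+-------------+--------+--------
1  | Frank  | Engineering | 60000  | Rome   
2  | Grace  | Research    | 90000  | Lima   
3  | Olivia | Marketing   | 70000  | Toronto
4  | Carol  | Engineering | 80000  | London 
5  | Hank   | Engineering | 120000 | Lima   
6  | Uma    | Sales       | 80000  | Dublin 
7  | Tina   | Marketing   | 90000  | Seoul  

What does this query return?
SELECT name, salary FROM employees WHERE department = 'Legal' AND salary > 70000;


Filtering: department = 'Legal' AND salary > 70000
Matching: 0 rows

Empty result set (0 rows)


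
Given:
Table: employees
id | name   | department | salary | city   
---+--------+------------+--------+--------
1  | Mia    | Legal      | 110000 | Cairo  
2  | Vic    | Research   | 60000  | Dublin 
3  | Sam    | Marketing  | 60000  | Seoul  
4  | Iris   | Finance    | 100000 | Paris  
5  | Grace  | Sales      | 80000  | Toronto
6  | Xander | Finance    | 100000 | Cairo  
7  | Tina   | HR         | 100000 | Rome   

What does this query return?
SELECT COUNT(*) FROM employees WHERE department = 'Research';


Counting rows where department = 'Research'
  Vic -> MATCH


1


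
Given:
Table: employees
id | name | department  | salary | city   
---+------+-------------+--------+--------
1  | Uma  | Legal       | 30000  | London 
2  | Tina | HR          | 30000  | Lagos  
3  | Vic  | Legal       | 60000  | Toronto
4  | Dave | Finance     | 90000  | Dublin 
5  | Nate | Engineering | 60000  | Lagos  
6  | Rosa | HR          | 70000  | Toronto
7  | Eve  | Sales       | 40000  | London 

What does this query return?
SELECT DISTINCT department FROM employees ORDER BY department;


All 'department' values (row order): Legal, HR, Legal, Finance, Engineering, HR, Sales
Removing duplicates leaves 5 unique value(s).

5 values:
Engineering
Finance
HR
Legal
Sales


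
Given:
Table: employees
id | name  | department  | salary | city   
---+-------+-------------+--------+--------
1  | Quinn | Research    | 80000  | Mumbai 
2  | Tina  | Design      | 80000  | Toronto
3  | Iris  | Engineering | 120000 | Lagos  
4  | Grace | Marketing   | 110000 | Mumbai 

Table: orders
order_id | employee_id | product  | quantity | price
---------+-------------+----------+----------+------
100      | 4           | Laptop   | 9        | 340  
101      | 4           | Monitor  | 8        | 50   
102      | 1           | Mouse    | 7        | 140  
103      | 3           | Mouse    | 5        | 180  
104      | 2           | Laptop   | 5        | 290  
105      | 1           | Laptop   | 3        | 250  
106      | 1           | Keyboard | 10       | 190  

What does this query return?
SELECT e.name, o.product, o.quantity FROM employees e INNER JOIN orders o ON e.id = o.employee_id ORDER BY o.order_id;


Joining employees.id = orders.employee_id:
  employee Grace (id=4) -> order Laptop
  employee Grace (id=4) -> order Monitor
  employee Quinn (id=1) -> order Mouse
  employee Iris (id=3) -> order Mouse
  employee Tina (id=2) -> order Laptop
  employee Quinn (id=1) -> order Laptop
  employee Quinn (id=1) -> order Keyboard


7 rows:
Grace, Laptop, 9
Grace, Monitor, 8
Quinn, Mouse, 7
Iris, Mouse, 5
Tina, Laptop, 5
Quinn, Laptop, 3
Quinn, Keyboard, 10


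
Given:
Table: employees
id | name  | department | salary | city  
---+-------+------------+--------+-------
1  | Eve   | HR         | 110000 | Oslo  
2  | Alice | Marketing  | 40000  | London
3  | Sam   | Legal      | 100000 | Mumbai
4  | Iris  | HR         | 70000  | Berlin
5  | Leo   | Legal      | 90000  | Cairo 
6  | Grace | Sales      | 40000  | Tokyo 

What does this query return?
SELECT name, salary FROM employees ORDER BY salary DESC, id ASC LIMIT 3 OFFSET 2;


Sort by salary DESC (id ASC tiebreak), then skip 2 and take 3
Rows 3 through 5

3 rows:
Leo, 90000
Iris, 70000
Alice, 40000


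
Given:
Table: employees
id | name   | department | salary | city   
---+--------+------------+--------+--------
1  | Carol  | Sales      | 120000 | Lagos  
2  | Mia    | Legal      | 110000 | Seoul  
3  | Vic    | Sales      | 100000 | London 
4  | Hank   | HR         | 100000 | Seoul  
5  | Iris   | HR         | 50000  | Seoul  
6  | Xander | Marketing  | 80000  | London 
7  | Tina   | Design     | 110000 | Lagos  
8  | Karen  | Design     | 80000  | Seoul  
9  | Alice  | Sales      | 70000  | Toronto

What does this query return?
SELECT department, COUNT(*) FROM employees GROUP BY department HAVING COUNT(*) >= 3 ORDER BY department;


Groups with count >= 3:
  Sales: 3 -> PASS
  Design: 2 -> filtered out
  HR: 2 -> filtered out
  Legal: 1 -> filtered out
  Marketing: 1 -> filtered out


1 groups:
Sales, 3


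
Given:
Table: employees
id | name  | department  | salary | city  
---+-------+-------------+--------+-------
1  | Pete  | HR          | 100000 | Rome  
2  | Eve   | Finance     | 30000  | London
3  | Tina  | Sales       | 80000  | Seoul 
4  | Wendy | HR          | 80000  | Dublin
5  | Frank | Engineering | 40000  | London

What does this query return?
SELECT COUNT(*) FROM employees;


COUNT(*) counts all rows

5


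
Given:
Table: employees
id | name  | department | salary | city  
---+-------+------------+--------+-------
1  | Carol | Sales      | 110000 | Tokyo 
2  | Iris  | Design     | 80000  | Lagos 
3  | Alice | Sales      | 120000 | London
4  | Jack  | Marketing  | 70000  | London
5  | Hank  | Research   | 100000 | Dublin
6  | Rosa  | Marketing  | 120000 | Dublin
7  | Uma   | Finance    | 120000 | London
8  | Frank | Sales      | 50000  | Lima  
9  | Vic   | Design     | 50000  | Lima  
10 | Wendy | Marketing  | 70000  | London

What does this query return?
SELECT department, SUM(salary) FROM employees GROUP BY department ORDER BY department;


Summing salary within each department:
  Design: 80000 + 50000 = 130000
  Finance: 120000 = 120000
  Marketing: 70000 + 120000 + 70000 = 260000
  Research: 100000 = 100000
  Sales: 110000 + 120000 + 50000 = 280000


5 groups:
Design, 130000
Finance, 120000
Marketing, 260000
Research, 100000
Sales, 280000


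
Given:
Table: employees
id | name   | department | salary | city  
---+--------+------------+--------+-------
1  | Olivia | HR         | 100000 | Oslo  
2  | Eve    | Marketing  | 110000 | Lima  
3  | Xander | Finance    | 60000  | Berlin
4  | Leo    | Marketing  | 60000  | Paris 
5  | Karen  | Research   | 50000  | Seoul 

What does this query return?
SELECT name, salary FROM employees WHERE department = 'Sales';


Filtering: department = 'Sales'
Matching rows: 0

Empty result set (0 rows)


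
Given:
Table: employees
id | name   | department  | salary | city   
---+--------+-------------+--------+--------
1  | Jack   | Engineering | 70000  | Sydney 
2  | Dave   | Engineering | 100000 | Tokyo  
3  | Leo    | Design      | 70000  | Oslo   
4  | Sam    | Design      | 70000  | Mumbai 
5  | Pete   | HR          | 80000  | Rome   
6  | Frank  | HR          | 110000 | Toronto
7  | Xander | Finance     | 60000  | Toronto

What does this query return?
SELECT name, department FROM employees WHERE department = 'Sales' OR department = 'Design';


Filtering: department = 'Sales' OR 'Design'
Matching: 2 rows

2 rows:
Leo, Design
Sam, Design


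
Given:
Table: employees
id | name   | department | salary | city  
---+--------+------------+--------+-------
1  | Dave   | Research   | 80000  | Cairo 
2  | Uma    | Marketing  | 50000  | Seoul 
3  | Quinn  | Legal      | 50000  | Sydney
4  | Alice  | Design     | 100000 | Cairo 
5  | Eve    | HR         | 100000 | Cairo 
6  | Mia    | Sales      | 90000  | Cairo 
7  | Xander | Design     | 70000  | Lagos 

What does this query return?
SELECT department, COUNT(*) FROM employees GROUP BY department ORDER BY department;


Assigning each row to its department group:
  Dave -> Research
  Uma -> Marketing
  Quinn -> Legal
  Alice -> Design
  Eve -> HR
  Mia -> Sales
  Xander -> Design


6 groups:
Design, 2
HR, 1
Legal, 1
Marketing, 1
Research, 1
Sales, 1


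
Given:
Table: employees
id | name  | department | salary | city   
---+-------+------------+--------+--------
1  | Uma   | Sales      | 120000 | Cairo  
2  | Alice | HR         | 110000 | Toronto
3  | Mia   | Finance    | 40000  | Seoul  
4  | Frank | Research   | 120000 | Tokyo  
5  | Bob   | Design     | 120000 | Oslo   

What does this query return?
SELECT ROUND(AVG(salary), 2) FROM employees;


SUM(salary) = 510000
COUNT = 5
ROUND(AVG, 2) = ROUND(510000 / 5, 2) = 102000.0

102000.0


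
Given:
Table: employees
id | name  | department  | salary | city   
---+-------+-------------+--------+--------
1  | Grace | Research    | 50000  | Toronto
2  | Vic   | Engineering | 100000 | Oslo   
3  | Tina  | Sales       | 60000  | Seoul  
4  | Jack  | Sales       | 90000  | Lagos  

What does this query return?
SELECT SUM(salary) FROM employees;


SUM(salary) = 50000 + 100000 + 60000 + 90000 = 300000

300000


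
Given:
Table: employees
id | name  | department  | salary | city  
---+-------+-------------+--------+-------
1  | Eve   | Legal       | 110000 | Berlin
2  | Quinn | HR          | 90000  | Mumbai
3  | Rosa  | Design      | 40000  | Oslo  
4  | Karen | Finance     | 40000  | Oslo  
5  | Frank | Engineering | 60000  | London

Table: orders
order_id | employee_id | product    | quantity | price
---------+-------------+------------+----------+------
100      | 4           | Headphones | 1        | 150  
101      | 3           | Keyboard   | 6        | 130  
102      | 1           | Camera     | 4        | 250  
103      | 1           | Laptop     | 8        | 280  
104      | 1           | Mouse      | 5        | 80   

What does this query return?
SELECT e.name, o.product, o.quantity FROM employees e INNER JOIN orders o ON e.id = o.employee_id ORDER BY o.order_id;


Joining employees.id = orders.employee_id:
  employee Karen (id=4) -> order Headphones
  employee Rosa (id=3) -> order Keyboard
  employee Eve (id=1) -> order Camera
  employee Eve (id=1) -> order Laptop
  employee Eve (id=1) -> order Mouse


5 rows:
Karen, Headphones, 1
Rosa, Keyboard, 6
Eve, Camera, 4
Eve, Laptop, 8
Eve, Mouse, 5


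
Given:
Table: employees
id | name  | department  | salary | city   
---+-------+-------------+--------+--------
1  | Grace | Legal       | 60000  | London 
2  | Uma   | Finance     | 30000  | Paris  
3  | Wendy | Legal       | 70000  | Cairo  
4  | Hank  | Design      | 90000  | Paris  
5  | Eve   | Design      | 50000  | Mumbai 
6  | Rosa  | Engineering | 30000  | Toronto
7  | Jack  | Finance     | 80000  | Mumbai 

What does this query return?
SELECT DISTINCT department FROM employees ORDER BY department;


All 'department' values (row order): Legal, Finance, Legal, Design, Design, Engineering, Finance
Removing duplicates leaves 4 unique value(s).

4 values:
Design
Engineering
Finance
Legal


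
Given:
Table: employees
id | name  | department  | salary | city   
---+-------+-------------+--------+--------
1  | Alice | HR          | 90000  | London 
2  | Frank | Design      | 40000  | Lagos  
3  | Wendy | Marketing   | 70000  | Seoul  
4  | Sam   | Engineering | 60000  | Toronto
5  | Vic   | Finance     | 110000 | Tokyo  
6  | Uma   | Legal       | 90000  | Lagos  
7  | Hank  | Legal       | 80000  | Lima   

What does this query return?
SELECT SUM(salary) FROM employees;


SUM(salary) = 90000 + 40000 + 70000 + 60000 + 110000 + 90000 + 80000 = 540000

540000


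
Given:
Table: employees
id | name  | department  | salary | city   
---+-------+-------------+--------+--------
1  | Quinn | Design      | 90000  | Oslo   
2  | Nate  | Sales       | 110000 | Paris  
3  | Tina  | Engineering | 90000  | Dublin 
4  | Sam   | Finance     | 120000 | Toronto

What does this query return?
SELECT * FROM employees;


SELECT * returns all 4 rows with all columns

4 rows:
1, Quinn, Design, 90000, Oslo
2, Nate, Sales, 110000, Paris
3, Tina, Engineering, 90000, Dublin
4, Sam, Finance, 120000, Toronto


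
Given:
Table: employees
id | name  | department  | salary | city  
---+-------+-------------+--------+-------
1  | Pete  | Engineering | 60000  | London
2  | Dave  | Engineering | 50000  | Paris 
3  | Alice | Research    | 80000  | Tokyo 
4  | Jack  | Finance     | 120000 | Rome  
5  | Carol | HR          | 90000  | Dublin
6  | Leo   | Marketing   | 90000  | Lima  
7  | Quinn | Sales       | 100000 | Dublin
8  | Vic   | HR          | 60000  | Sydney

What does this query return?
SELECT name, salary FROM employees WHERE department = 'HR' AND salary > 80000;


Filtering: department = 'HR' AND salary > 80000
Matching: 1 rows

1 rows:
Carol, 90000


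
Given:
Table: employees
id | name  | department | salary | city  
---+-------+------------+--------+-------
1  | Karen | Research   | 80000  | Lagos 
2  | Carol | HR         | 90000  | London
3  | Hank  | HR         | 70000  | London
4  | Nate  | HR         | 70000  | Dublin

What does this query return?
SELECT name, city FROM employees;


Projecting columns: name, city

4 rows:
Karen, Lagos
Carol, London
Hank, London
Nate, Dublin


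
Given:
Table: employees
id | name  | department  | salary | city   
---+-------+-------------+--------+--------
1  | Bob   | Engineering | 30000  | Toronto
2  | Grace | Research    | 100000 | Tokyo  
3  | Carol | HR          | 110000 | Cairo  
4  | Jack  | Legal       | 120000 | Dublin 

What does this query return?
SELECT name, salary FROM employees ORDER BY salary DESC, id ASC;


Sorting by salary DESC, then id ASC for ties

4 rows:
Jack, 120000
Carol, 110000
Grace, 100000
Bob, 30000


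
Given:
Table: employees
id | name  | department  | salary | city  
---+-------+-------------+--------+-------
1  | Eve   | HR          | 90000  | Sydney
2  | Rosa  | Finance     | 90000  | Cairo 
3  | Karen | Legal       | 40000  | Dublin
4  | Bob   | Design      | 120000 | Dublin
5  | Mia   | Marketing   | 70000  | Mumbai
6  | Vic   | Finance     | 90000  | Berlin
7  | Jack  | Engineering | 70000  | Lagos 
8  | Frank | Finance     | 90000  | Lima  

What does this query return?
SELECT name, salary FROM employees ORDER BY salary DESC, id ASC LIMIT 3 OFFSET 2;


Sort by salary DESC (id ASC tiebreak), then skip 2 and take 3
Rows 3 through 5

3 rows:
Rosa, 90000
Vic, 90000
Frank, 90000


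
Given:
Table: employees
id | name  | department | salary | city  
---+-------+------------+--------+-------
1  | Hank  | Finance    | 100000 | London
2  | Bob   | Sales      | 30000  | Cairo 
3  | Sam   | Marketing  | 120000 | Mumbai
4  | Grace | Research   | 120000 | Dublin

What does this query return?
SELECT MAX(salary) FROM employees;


Salaries: 100000, 30000, 120000, 120000
MAX = 120000

120000


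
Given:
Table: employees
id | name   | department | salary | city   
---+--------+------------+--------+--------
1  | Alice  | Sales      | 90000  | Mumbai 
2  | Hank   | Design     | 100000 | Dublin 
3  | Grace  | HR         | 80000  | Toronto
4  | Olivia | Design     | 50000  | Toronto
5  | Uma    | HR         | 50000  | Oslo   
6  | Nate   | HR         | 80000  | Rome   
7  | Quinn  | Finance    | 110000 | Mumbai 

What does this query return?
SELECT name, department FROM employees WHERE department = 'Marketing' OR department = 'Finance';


Filtering: department = 'Marketing' OR 'Finance'
Matching: 1 rows

1 rows:
Quinn, Finance


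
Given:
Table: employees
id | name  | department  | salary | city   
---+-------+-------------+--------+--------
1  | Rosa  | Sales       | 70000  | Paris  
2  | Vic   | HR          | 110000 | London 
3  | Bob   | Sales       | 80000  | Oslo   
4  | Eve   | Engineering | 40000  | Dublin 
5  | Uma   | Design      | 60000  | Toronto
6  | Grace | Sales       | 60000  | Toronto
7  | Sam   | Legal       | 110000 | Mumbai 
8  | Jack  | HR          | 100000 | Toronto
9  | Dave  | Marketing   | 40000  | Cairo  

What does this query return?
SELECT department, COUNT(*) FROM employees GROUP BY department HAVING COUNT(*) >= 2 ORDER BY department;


Groups with count >= 2:
  HR: 2 -> PASS
  Sales: 3 -> PASS
  Design: 1 -> filtered out
  Engineering: 1 -> filtered out
  Legal: 1 -> filtered out
  Marketing: 1 -> filtered out


2 groups:
HR, 2
Sales, 3


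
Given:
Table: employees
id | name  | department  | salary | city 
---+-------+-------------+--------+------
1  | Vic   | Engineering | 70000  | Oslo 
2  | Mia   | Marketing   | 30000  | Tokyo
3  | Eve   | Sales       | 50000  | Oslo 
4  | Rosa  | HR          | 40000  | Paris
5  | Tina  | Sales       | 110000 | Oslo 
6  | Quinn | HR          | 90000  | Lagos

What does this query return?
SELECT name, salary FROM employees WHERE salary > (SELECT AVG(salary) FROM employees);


Subquery: AVG(salary) = 65000.0
Filtering: salary > 65000.0
  Vic (70000) -> MATCH
  Tina (110000) -> MATCH
  Quinn (90000) -> MATCH


3 rows:
Vic, 70000
Tina, 110000
Quinn, 90000


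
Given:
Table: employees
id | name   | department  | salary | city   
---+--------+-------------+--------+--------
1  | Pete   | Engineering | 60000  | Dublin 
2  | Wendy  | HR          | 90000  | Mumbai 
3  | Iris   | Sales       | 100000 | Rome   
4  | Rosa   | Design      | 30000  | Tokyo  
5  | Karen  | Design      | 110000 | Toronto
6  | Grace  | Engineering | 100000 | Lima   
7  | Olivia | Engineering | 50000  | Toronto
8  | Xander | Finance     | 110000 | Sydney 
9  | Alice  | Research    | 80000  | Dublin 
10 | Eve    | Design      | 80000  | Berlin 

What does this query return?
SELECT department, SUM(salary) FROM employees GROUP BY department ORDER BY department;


Summing salary within each department:
  Design: 30000 + 110000 + 80000 = 220000
  Engineering: 60000 + 100000 + 50000 = 210000
  Finance: 110000 = 110000
  HR: 90000 = 90000
  Research: 80000 = 80000
  Sales: 100000 = 100000


6 groups:
Design, 220000
Engineering, 210000
Finance, 110000
HR, 90000
Research, 80000
Sales, 100000


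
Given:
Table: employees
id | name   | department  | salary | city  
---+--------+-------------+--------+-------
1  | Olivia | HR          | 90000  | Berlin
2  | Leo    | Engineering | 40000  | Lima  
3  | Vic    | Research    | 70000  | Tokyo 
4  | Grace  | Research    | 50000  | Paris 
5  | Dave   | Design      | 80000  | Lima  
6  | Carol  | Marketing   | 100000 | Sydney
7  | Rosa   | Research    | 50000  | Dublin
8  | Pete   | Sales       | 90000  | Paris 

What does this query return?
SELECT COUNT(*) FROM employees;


COUNT(*) counts all rows

8


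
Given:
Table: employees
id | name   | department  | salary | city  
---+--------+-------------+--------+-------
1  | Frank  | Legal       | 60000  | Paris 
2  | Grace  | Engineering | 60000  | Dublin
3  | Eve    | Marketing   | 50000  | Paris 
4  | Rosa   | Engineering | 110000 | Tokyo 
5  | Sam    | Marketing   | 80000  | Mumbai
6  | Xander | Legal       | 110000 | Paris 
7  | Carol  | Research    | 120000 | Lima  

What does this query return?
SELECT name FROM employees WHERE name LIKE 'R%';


LIKE 'R%' matches names starting with 'R'
Matching: 1

1 rows:
Rosa


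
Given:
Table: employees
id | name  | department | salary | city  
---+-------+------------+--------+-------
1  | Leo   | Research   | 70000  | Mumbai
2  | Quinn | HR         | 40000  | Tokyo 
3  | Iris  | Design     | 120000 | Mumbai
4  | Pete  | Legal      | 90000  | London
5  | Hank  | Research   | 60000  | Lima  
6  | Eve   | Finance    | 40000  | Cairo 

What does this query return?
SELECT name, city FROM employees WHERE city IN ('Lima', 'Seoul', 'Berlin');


Filtering: city IN ('Lima', 'Seoul', 'Berlin')
Matching: 1 rows

1 rows:
Hank, Lima


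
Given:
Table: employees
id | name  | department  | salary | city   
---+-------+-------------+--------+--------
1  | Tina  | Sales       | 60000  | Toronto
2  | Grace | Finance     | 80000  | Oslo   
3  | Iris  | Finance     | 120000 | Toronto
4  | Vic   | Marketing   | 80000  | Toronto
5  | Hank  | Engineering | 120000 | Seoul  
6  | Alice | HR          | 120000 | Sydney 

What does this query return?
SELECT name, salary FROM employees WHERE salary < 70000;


Filtering: salary < 70000
Matching: 1 rows

1 rows:
Tina, 60000


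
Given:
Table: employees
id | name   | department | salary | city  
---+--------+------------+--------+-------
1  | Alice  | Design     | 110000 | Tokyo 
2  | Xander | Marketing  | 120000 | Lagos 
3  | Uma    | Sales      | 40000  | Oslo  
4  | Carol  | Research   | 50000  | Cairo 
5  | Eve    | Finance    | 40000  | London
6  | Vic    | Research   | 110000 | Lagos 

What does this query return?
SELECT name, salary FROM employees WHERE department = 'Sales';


Filtering: department = 'Sales'
Matching rows: 1

1 rows:
Uma, 40000


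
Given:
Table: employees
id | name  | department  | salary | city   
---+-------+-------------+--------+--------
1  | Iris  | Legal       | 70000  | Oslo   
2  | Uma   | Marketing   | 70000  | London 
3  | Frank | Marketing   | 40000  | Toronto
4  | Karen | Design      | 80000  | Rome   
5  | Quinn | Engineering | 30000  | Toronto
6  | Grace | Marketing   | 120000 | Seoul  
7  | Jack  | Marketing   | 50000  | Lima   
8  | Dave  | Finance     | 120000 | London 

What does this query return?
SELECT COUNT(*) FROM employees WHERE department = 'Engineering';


Counting rows where department = 'Engineering'
  Quinn -> MATCH


1


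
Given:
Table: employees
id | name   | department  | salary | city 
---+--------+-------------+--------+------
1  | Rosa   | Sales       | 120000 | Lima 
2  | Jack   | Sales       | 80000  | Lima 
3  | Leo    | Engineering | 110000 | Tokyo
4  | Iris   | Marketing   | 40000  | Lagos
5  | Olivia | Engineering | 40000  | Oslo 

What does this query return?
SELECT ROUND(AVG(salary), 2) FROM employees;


SUM(salary) = 390000
COUNT = 5
ROUND(AVG, 2) = ROUND(390000 / 5, 2) = 78000.0

78000.0


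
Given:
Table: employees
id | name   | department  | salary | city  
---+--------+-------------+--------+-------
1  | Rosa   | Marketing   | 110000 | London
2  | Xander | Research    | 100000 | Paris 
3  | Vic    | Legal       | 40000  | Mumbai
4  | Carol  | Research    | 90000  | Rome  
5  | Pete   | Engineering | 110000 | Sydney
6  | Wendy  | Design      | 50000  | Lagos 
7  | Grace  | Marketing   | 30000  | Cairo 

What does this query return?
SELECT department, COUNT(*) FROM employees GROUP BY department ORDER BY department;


Assigning each row to its department group:
  Rosa -> Marketing
  Xander -> Research
  Vic -> Legal
  Carol -> Research
  Pete -> Engineering
  Wendy -> Design
  Grace -> Marketing


5 groups:
Design, 1
Engineering, 1
Legal, 1
Marketing, 2
Research, 2


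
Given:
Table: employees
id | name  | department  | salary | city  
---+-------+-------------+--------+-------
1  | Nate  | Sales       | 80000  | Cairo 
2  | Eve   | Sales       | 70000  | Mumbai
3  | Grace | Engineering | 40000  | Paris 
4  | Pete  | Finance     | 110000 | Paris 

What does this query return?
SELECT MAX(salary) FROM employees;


Salaries: 80000, 70000, 40000, 110000
MAX = 110000

110000


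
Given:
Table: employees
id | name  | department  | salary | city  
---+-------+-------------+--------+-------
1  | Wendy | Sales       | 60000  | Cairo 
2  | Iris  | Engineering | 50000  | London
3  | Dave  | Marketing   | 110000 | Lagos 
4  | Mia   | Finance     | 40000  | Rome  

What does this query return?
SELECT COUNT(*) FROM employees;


COUNT(*) counts all rows

4


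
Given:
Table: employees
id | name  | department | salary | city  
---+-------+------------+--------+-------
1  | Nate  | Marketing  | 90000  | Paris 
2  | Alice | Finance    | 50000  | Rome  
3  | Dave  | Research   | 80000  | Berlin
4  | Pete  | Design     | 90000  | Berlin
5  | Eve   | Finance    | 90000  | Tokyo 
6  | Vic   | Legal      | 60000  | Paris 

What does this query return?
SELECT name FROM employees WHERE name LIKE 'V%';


LIKE 'V%' matches names starting with 'V'
Matching: 1

1 rows:
Vic


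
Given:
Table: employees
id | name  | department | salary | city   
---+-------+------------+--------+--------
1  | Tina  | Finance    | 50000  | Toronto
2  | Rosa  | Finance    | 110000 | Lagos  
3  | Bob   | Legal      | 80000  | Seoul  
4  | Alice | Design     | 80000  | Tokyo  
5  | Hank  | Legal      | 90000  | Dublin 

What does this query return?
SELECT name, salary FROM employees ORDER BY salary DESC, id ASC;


Sorting by salary DESC, then id ASC for ties

5 rows:
Rosa, 110000
Hank, 90000
Bob, 80000
Alice, 80000
Tina, 50000


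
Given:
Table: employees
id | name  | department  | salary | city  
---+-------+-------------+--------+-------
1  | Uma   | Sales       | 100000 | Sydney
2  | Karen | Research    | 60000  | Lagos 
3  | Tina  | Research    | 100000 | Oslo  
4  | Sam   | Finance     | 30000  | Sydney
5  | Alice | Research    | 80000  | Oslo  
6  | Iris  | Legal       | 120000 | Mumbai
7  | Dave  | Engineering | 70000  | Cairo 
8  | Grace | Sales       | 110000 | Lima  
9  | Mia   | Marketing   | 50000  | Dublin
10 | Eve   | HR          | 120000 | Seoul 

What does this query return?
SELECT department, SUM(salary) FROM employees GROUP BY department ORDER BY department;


Summing salary within each department:
  Engineering: 70000 = 70000
  Finance: 30000 = 30000
  HR: 120000 = 120000
  Legal: 120000 = 120000
  Marketing: 50000 = 50000
  Research: 60000 + 100000 + 80000 = 240000
  Sales: 100000 + 110000 = 210000


7 groups:
Engineering, 70000
Finance, 30000
HR, 120000
Legal, 120000
Marketing, 50000
Research, 240000
Sales, 210000


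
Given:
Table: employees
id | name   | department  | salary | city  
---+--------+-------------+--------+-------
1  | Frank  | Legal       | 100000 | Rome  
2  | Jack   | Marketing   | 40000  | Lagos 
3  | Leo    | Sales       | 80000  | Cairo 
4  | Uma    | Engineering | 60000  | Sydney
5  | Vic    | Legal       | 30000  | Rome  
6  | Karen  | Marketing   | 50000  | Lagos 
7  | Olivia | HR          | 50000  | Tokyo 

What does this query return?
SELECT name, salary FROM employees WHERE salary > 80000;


Filtering: salary > 80000
Matching: 1 rows

1 rows:
Frank, 100000


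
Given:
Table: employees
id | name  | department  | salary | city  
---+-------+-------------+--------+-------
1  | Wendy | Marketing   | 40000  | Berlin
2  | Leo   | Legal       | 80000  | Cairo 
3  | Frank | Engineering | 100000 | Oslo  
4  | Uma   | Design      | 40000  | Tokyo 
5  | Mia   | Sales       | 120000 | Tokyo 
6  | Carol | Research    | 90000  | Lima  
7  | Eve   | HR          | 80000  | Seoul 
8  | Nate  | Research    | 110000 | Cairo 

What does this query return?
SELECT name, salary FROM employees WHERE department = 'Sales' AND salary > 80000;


Filtering: department = 'Sales' AND salary > 80000
Matching: 1 rows

1 rows:
Mia, 120000


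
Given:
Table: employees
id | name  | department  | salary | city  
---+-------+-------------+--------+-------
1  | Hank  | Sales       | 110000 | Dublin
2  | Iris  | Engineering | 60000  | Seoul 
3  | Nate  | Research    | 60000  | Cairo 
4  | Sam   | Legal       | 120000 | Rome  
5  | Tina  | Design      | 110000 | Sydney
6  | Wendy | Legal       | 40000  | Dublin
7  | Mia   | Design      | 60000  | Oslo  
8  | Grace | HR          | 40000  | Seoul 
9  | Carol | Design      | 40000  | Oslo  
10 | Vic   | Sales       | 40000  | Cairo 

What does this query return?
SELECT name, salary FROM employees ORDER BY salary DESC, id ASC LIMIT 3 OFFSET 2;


Sort by salary DESC (id ASC tiebreak), then skip 2 and take 3
Rows 3 through 5

3 rows:
Tina, 110000
Iris, 60000
Nate, 60000


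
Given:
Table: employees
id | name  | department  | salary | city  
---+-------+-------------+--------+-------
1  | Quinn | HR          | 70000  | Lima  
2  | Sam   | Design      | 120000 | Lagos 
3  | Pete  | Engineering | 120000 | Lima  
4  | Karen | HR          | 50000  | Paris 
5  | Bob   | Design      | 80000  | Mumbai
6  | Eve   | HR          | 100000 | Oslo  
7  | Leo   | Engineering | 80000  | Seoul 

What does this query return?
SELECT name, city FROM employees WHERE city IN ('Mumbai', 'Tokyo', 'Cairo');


Filtering: city IN ('Mumbai', 'Tokyo', 'Cairo')
Matching: 1 rows

1 rows:
Bob, Mumbai


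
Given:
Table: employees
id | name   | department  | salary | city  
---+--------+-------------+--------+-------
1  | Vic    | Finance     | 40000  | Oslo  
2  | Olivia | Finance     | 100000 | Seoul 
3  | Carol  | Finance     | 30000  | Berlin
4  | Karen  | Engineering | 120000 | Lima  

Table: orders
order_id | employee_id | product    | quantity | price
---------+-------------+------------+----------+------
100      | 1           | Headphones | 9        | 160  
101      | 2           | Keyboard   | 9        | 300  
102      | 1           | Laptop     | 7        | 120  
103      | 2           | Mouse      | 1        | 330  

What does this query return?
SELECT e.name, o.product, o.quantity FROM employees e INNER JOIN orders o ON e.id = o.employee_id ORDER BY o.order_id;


Joining employees.id = orders.employee_id:
  employee Vic (id=1) -> order Headphones
  employee Olivia (id=2) -> order Keyboard
  employee Vic (id=1) -> order Laptop
  employee Olivia (id=2) -> order Mouse


4 rows:
Vic, Headphones, 9
Olivia, Keyboard, 9
Vic, Laptop, 7
Olivia, Mouse, 1


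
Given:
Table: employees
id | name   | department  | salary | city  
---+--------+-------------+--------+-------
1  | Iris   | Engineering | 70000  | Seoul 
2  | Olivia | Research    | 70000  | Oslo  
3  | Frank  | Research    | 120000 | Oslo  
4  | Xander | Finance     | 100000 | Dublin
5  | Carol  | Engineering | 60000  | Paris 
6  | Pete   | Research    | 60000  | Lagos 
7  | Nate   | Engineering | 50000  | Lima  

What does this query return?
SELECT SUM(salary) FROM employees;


SUM(salary) = 70000 + 70000 + 120000 + 100000 + 60000 + 60000 + 50000 = 530000

530000


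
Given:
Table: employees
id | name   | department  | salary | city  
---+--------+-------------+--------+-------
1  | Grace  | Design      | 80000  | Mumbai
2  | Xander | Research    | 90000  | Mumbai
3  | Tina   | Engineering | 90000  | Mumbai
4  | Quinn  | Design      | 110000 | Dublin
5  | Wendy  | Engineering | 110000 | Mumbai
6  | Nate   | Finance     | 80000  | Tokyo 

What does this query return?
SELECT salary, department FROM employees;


Projecting columns: salary, department

6 rows:
80000, Design
90000, Research
90000, Engineering
110000, Design
110000, Engineering
80000, Finance


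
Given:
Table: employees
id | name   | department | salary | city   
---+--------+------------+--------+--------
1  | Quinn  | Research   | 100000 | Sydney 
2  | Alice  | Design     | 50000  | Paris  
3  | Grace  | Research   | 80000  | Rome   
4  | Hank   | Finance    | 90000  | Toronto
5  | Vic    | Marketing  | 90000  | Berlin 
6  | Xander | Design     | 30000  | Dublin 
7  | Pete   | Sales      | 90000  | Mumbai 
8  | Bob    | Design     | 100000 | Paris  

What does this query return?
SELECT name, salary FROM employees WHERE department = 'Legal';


Filtering: department = 'Legal'
Matching rows: 0

Empty result set (0 rows)


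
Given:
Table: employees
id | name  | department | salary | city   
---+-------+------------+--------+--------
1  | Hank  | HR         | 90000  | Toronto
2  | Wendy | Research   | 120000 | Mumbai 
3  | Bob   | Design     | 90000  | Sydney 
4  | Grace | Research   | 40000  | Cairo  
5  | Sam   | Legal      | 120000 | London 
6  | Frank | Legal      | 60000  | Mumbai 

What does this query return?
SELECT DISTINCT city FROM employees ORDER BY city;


All 'city' values (row order): Toronto, Mumbai, Sydney, Cairo, London, Mumbai
Removing duplicates leaves 5 unique value(s).

5 values:
Cairo
London
Mumbai
Sydney
Toronto


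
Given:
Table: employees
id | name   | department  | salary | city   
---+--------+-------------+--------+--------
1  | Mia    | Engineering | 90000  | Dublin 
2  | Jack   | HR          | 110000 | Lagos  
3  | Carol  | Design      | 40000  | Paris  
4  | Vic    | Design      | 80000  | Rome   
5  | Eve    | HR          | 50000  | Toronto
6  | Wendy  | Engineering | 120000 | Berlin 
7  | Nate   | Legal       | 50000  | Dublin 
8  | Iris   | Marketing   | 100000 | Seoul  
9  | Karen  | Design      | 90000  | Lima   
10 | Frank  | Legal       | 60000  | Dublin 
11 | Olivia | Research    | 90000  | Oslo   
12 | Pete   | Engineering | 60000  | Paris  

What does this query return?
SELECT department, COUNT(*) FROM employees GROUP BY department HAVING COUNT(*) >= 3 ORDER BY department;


Groups with count >= 3:
  Design: 3 -> PASS
  Engineering: 3 -> PASS
  HR: 2 -> filtered out
  Legal: 2 -> filtered out
  Marketing: 1 -> filtered out
  Research: 1 -> filtered out


2 groups:
Design, 3
Engineering, 3


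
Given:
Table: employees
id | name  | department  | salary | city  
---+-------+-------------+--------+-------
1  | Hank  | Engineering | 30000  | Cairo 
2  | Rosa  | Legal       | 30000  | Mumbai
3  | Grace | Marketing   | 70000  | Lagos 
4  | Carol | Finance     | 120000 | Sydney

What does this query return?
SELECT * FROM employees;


SELECT * returns all 4 rows with all columns

4 rows:
1, Hank, Engineering, 30000, Cairo
2, Rosa, Legal, 30000, Mumbai
3, Grace, Marketing, 70000, Lagos
4, Carol, Finance, 120000, Sydney


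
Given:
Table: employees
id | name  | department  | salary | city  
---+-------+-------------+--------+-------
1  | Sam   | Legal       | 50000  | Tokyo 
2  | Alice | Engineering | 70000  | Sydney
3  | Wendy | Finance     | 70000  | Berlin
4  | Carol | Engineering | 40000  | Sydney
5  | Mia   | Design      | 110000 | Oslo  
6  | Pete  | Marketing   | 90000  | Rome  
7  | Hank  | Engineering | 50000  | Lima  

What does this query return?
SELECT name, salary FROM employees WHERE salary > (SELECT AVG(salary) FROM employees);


Subquery: AVG(salary) = 68571.43
Filtering: salary > 68571.43
  Alice (70000) -> MATCH
  Wendy (70000) -> MATCH
  Mia (110000) -> MATCH
  Pete (90000) -> MATCH


4 rows:
Alice, 70000
Wendy, 70000
Mia, 110000
Pete, 90000
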